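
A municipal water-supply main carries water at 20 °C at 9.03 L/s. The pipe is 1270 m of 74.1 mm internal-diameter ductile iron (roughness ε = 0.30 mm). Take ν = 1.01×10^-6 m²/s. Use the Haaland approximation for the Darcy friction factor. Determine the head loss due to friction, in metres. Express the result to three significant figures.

V = 4Q/(πD²) = 4·0.00903/(π·0.0741²) = 2.094 m/s
Re = VD/ν = 2.094·0.0741/1.01×10^-6 = 1.54×10^5 → turbulent
ε/D = 0.30/74.1 = 0.00405
Haaland: f = 0.02921
h_f = f(L/D)V²/(2g) = 0.02921·(1270/0.0741)·2.094²/(2·9.81) = 111.9 m

h_f ≈ 112 m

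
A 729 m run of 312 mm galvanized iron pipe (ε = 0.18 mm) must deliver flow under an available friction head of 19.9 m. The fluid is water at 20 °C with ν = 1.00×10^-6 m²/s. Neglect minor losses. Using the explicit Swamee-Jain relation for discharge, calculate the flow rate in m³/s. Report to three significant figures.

Swamee-Jain (Type II): Q = -0.965·√(gD⁵h_f/L)·ln[ε/(3.7D) + √(3.17ν²L/(gD³h_f))]
√(gD⁵h_f/L) = √(9.81·0.312⁵·19.9/729) = 0.02814
ε/(3.7D) = 1.56×10^-4; √(3.17ν²L/(gD³h_f)) = 1.97×10^-5
Q = -0.965·0.02814·ln(1.757×10^-4) = 0.2348 m³/s
Check: V = 3.07 m/s, Re = 9.58×10^5, f = 0.01782, h_f = 20.0 m ≈ 19.9 m ✓

Q ≈ 0.235 m³/s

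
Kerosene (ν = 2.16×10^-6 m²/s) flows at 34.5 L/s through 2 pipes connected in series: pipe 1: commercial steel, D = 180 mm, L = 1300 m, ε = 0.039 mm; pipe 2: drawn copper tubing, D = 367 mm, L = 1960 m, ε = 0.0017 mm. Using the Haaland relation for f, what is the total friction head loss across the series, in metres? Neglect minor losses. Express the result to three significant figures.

H ≈ 13.1 m

Pipe 1: V = 1.356 m/s, Re = 1.13×10^5, ε/D = 2.17×10^-4, f = 0.01844, h_1 = f(L/D)V²/2g = 12.48 m
Pipe 2: V = 0.3261 m/s, Re = 5.54×10^4, ε/D = 4.63×10^-6, f = 0.02025, h_2 = f(L/D)V²/2g = 0.5864 m
Series → Q common, losses add: H = Σh = 13.06 m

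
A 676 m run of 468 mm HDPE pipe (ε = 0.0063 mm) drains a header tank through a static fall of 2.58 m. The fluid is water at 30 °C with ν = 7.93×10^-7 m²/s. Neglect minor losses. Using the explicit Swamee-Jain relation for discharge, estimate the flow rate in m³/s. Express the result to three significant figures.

Q ≈ 0.295 m³/s

Swamee-Jain (Type II): Q = -0.965·√(gD⁵h_f/L)·ln[ε/(3.7D) + √(3.17ν²L/(gD³h_f))]
√(gD⁵h_f/L) = √(9.81·0.468⁵·2.58/676) = 0.02899
ε/(3.7D) = 3.64×10^-6; √(3.17ν²L/(gD³h_f)) = 2.28×10^-5
Q = -0.965·0.02899·ln(2.643×10^-5) = 0.2949 m³/s
Check: V = 1.71 m/s, Re = 1.01×10^6, f = 0.01191, h_f = 2.58 m ≈ 2.58 m ✓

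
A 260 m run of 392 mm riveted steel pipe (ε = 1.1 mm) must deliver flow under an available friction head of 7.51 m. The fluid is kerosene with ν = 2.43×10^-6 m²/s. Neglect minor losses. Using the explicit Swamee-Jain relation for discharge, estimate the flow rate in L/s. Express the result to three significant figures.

Q ≈ 353 L/s

Swamee-Jain (Type II): Q = -0.965·√(gD⁵h_f/L)·ln[ε/(3.7D) + √(3.17ν²L/(gD³h_f))]
√(gD⁵h_f/L) = √(9.81·0.392⁵·7.51/260) = 0.05121
ε/(3.7D) = 7.58×10^-4; √(3.17ν²L/(gD³h_f)) = 3.31×10^-5
Q = -0.965·0.05121·ln(7.915×10^-4) = 0.3529 m³/s
Check: V = 2.92 m/s, Re = 4.72×10^5, f = 0.02610, h_f = 7.55 m ≈ 7.51 m ✓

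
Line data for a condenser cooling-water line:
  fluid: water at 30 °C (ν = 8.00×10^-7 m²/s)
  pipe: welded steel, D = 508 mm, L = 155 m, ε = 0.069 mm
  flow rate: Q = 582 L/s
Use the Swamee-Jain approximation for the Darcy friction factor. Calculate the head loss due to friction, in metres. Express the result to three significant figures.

h_f ≈ 1.73 m

V = 4Q/(πD²) = 4·0.582/(π·0.508²) = 2.871 m/s
Re = VD/ν = 2.871·0.508/8.00×10^-7 = 1.82×10^6 → turbulent
ε/D = 0.069/508 = 1.36×10^-4
Swamee-Jain: f = 0.01352
h_f = f(L/D)V²/(2g) = 0.01352·(155/0.508)·2.871²/(2·9.81) = 1.733 m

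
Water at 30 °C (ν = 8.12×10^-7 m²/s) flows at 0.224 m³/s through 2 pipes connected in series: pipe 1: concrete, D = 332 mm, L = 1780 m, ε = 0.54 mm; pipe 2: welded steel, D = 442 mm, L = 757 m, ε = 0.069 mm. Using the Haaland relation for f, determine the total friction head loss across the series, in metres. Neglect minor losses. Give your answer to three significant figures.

H ≈ 43.7 m

Pipe 1: V = 2.588 m/s, Re = 1.06×10^6, ε/D = 0.00163, f = 0.02241, h_1 = f(L/D)V²/2g = 40.99 m
Pipe 2: V = 1.460 m/s, Re = 7.95×10^5, ε/D = 1.56×10^-4, f = 0.01430, h_2 = f(L/D)V²/2g = 2.661 m
Series → Q common, losses add: H = Σh = 43.66 m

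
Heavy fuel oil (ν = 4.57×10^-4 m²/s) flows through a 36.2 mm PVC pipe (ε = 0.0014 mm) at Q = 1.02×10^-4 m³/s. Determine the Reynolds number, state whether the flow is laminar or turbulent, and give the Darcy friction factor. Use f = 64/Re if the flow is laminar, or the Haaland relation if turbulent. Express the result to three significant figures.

Re ≈ 7.85; laminar; f = 64/Re ≈ 8.15

V = 4Q/(πD²) = 0.09910 m/s
Re = VD/ν = 0.09910·0.0362/4.57×10^-4 = 7.85
Re < 2300 → laminar → f = 64/Re = 8.153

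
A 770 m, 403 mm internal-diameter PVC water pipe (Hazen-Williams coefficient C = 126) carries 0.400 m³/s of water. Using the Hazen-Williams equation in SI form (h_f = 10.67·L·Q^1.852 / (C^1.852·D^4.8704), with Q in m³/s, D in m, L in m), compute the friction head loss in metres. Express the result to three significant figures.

h_f = 10.67·770·0.400^1.852 / (126^1.852·0.403^4.8704) = 16.22 m

h_f ≈ 16.2 m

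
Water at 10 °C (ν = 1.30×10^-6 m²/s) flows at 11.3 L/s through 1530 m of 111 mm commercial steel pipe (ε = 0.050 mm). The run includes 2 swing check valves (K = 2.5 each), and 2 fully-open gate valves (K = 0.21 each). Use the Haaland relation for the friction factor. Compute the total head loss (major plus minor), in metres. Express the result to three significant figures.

H_L ≈ 19.4 m

V = 4Q/(πD²) = 1.168 m/s; V²/2g = 0.06950 m
Re = 9.97×10^4, ε/D = 4.50×10^-4 → f = 0.01987 (Haaland)
Major: h_f = f(L/D)·V²/2g = 0.01987·13784·0.06950 = 19.03 m
Minor: ΣK = 5.42; h_m = ΣK·V²/2g = 0.3767 m
Total H_L = 19.03 + 0.3767 = 19.41 m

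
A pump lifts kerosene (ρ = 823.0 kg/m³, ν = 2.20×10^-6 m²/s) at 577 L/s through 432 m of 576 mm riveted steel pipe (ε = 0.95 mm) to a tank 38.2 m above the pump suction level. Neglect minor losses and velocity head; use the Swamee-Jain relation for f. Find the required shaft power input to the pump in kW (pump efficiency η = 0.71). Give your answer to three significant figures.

P_shaft ≈ 279 kW

V = 4Q/(πD²) = 2.214 m/s; Re = 5.80×10^5; ε/D = 0.00165; f = 0.02274
h_f = f(L/D)V²/2g = 4.261 m
Total head H = z + h_f = 38.2 + 4.261 = 42.46 m
P_hyd = ρgQH = 823.0·9.81·0.577·42.46 = 197.8 kW
P_shaft = P_hyd/η = 197.8/0.71 = 278.6 kW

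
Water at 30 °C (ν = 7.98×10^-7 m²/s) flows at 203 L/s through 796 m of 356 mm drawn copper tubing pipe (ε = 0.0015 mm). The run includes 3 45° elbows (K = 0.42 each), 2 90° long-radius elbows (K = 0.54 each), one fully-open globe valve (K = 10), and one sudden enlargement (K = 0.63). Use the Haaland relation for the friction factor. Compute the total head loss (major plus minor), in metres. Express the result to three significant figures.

H_L ≈ 8.36 m

V = 4Q/(πD²) = 2.039 m/s; V²/2g = 0.2120 m
Re = 9.10×10^5, ε/D = 4.21×10^-6 → f = 0.01184 (Haaland)
Major: h_f = f(L/D)·V²/2g = 0.01184·2236·0.2120 = 5.612 m
Minor: ΣK = 13.0; h_m = ΣK·V²/2g = 2.749 m
Total H_L = 5.612 + 2.749 = 8.361 m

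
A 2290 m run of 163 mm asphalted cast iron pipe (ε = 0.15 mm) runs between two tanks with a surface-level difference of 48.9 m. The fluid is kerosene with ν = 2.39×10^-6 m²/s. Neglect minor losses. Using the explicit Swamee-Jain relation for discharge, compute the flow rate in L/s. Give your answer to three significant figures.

Q ≈ 37.2 L/s

Swamee-Jain (Type II): Q = -0.965·√(gD⁵h_f/L)·ln[ε/(3.7D) + √(3.17ν²L/(gD³h_f))]
√(gD⁵h_f/L) = √(9.81·0.163⁵·48.9/2290) = 0.004910
ε/(3.7D) = 2.49×10^-4; √(3.17ν²L/(gD³h_f)) = 1.41×10^-4
Q = -0.965·0.004910·ln(3.900×10^-4) = 0.03719 m³/s
Check: V = 1.78 m/s, Re = 1.22×10^5, f = 0.02167, h_f = 49.3 m ≈ 48.9 m ✓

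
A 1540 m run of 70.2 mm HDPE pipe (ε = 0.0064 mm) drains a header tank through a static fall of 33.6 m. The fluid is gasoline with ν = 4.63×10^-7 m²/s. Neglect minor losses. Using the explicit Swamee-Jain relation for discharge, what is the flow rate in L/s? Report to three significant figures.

Q ≈ 5.26 L/s

Swamee-Jain (Type II): Q = -0.965·√(gD⁵h_f/L)·ln[ε/(3.7D) + √(3.17ν²L/(gD³h_f))]
√(gD⁵h_f/L) = √(9.81·0.0702⁵·33.6/1540) = 6.041×10^-4
ε/(3.7D) = 2.46×10^-5; √(3.17ν²L/(gD³h_f)) = 9.58×10^-5
Q = -0.965·6.041×10^-4·ln(1.204×10^-4) = 0.005261 m³/s
Check: V = 1.36 m/s, Re = 2.06×10^5, f = 0.01624, h_f = 33.5 m ≈ 33.6 m ✓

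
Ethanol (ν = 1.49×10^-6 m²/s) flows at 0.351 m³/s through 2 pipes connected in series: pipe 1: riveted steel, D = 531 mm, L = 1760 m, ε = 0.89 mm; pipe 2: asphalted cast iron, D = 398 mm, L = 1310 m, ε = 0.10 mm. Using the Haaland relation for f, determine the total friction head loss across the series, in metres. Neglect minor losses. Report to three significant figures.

Pipe 1: V = 1.585 m/s, Re = 5.65×10^5, ε/D = 0.00168, f = 0.02273, h_1 = f(L/D)V²/2g = 9.645 m
Pipe 2: V = 2.821 m/s, Re = 7.54×10^5, ε/D = 2.51×10^-4, f = 0.01535, h_2 = f(L/D)V²/2g = 20.50 m
Series → Q common, losses add: H = Σh = 30.14 m

H ≈ 30.1 m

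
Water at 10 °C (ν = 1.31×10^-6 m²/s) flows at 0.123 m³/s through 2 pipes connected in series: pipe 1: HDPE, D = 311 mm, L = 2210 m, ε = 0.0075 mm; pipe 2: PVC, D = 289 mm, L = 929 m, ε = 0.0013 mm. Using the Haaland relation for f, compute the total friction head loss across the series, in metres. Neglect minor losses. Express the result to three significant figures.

H ≈ 21.0 m

Pipe 1: V = 1.619 m/s, Re = 3.84×10^5, ε/D = 2.41×10^-5, f = 0.01394, h_1 = f(L/D)V²/2g = 13.24 m
Pipe 2: V = 1.875 m/s, Re = 4.14×10^5, ε/D = 4.50×10^-6, f = 0.01356, h_2 = f(L/D)V²/2g = 7.812 m
Series → Q common, losses add: H = Σh = 21.05 m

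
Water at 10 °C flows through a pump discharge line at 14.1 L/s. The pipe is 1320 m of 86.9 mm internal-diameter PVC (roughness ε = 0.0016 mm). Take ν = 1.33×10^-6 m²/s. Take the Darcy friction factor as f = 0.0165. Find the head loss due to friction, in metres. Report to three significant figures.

V = 4Q/(πD²) = 4·0.0141/(π·0.0869²) = 2.377 m/s
h_f = f(L/D)V²/(2g) = 0.01650·(1320/0.0869)·2.377²/(2·9.81) = 72.20 m

h_f ≈ 72.2 m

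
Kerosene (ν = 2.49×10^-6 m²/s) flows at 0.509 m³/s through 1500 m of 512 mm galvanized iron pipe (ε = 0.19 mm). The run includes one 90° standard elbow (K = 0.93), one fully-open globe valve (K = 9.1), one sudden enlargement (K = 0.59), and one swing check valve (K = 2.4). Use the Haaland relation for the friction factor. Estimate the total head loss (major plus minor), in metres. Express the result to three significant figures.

V = 4Q/(πD²) = 2.472 m/s; V²/2g = 0.3115 m
Re = 5.08×10^5, ε/D = 3.71×10^-4 → f = 0.01668 (Haaland)
Major: h_f = f(L/D)·V²/2g = 0.01668·2930·0.3115 = 15.23 m
Minor: ΣK = 13.0; h_m = ΣK·V²/2g = 4.056 m
Total H_L = 15.23 + 4.056 = 19.28 m

H_L ≈ 19.3 m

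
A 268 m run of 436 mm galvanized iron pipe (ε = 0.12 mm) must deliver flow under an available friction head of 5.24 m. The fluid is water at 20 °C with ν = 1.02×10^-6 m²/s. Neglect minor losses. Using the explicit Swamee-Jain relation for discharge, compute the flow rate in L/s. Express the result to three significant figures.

Q ≈ 495 L/s

Swamee-Jain (Type II): Q = -0.965·√(gD⁵h_f/L)·ln[ε/(3.7D) + √(3.17ν²L/(gD³h_f))]
√(gD⁵h_f/L) = √(9.81·0.436⁵·5.24/268) = 0.05497
ε/(3.7D) = 7.44×10^-5; √(3.17ν²L/(gD³h_f)) = 1.44×10^-5
Q = -0.965·0.05497·ln(8.879×10^-5) = 0.4949 m³/s
Check: V = 3.31 m/s, Re = 1.42×10^6, f = 0.01531, h_f = 5.27 m ≈ 5.24 m ✓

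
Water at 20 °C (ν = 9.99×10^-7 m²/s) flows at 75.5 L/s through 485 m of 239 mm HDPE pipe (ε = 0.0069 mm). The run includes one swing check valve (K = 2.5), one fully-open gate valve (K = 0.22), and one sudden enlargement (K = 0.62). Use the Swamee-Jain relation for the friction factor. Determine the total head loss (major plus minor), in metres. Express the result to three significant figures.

V = 4Q/(πD²) = 1.683 m/s; V²/2g = 0.1444 m
Re = 4.03×10^5, ε/D = 2.89×10^-5 → f = 0.01401 (Swamee-Jain)
Major: h_f = f(L/D)·V²/2g = 0.01401·2029·0.1444 = 4.103 m
Minor: ΣK = 3.34; h_m = ΣK·V²/2g = 0.4821 m
Total H_L = 4.103 + 0.4821 = 4.586 m

H_L ≈ 4.59 m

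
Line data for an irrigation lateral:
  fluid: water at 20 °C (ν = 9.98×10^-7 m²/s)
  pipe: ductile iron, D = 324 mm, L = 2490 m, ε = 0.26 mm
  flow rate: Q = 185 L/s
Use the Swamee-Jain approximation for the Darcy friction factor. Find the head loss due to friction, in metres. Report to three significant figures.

h_f ≈ 37.9 m

V = 4Q/(πD²) = 4·0.185/(π·0.324²) = 2.244 m/s
Re = VD/ν = 2.244·0.324/9.98×10^-7 = 7.28×10^5 → turbulent
ε/D = 0.26/324 = 8.02×10^-4
Swamee-Jain: f = 0.01922
h_f = f(L/D)V²/(2g) = 0.01922·(2490/0.324)·2.244²/(2·9.81) = 37.90 m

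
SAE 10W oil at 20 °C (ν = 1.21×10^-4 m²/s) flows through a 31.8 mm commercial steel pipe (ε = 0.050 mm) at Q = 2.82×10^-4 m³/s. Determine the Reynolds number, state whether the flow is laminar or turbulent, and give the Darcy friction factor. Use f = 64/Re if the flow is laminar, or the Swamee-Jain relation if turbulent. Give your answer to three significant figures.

Re ≈ 93.3; laminar; f = 64/Re ≈ 0.686

V = 4Q/(πD²) = 0.3551 m/s
Re = VD/ν = 0.3551·0.0318/1.21×10^-4 = 93.3
Re < 2300 → laminar → f = 64/Re = 0.6859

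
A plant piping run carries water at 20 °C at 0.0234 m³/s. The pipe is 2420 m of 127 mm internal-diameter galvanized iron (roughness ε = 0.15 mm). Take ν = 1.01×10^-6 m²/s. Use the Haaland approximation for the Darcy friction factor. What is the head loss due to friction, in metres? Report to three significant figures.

V = 4Q/(πD²) = 4·0.0234/(π·0.127²) = 1.847 m/s
Re = VD/ν = 1.847·0.127/1.01×10^-6 = 2.32×10^5 → turbulent
ε/D = 0.15/127 = 0.00118
Haaland: f = 0.02146
h_f = f(L/D)V²/(2g) = 0.02146·(2420/0.127)·1.847²/(2·9.81) = 71.13 m

h_f ≈ 71.1 m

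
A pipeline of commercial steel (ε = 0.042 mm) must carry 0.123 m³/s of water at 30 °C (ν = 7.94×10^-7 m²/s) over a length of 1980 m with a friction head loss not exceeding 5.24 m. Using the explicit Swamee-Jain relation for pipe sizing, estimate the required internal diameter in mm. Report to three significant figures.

D ≈ 373 mm

Swamee-Jain (Type III): D = 0.66·[ε^1.25·(LQ²/(gh_f))^4.75 + ν·Q^9.4·(L/(gh_f))^5.2]^0.04
LQ²/(gh_f) = 0.5827; L/(gh_f) = 38.52
Term 1 = ε^1.25·(…)^4.75 = 2.60×10^-7; Term 2 = ν·Q^9.4·(…)^5.2 = 3.89×10^-7
D = 0.66·(2.60×10^-7 + 3.89×10^-7)^0.04 = 0.3733 m = 373 mm
Check: V = 1.12 m/s, Re = 5.28×10^5, f = 0.01452, h_f = 4.96 m ≈ 5.24 m ✓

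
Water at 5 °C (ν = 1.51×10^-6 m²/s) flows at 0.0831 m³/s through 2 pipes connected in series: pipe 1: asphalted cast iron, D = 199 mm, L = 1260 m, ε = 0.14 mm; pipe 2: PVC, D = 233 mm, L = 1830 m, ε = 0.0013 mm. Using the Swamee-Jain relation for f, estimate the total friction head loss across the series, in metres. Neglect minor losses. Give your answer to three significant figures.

H ≈ 66.3 m

Pipe 1: V = 2.672 m/s, Re = 3.52×10^5, ε/D = 7.04×10^-4, f = 0.01924, h_1 = f(L/D)V²/2g = 44.33 m
Pipe 2: V = 1.949 m/s, Re = 3.01×10^5, ε/D = 5.58×10^-6, f = 0.01443, h_2 = f(L/D)V²/2g = 21.95 m
Series → Q common, losses add: H = Σh = 66.27 m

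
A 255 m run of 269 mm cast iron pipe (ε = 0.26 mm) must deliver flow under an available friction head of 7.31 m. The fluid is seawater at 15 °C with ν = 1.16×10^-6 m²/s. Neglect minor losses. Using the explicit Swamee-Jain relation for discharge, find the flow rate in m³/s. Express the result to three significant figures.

Swamee-Jain (Type II): Q = -0.965·√(gD⁵h_f/L)·ln[ε/(3.7D) + √(3.17ν²L/(gD³h_f))]
√(gD⁵h_f/L) = √(9.81·0.269⁵·7.31/255) = 0.01990
ε/(3.7D) = 2.61×10^-4; √(3.17ν²L/(gD³h_f)) = 2.79×10^-5
Q = -0.965·0.01990·ln(2.891×10^-4) = 0.1565 m³/s
Check: V = 2.75 m/s, Re = 6.39×10^5, f = 0.02007, h_f = 7.35 m ≈ 7.31 m ✓

Q ≈ 0.156 m³/s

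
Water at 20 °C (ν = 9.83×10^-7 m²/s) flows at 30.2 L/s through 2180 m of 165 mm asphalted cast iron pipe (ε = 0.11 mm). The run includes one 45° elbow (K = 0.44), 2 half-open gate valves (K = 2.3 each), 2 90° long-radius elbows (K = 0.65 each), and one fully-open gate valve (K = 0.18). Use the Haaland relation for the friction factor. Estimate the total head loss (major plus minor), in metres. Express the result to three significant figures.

H_L ≈ 26.5 m

V = 4Q/(πD²) = 1.412 m/s; V²/2g = 0.1017 m
Re = 2.37×10^5, ε/D = 6.67×10^-4 → f = 0.01924 (Haaland)
Major: h_f = f(L/D)·V²/2g = 0.01924·13212·0.1017 = 25.85 m
Minor: ΣK = 6.52; h_m = ΣK·V²/2g = 0.6629 m
Total H_L = 25.85 + 0.6629 = 26.51 m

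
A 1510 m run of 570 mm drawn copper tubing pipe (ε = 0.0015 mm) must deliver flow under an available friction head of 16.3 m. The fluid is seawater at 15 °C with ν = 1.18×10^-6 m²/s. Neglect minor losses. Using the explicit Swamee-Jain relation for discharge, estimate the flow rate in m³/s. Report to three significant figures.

Q ≈ 0.852 m³/s

Swamee-Jain (Type II): Q = -0.965·√(gD⁵h_f/L)·ln[ε/(3.7D) + √(3.17ν²L/(gD³h_f))]
√(gD⁵h_f/L) = √(9.81·0.570⁵·16.3/1510) = 0.07982
ε/(3.7D) = 7.11×10^-7; √(3.17ν²L/(gD³h_f)) = 1.50×10^-5
Q = -0.965·0.07982·ln(1.571×10^-5) = 0.8520 m³/s
Check: V = 3.34 m/s, Re = 1.61×10^6, f = 0.01082, h_f = 16.3 m ≈ 16.3 m ✓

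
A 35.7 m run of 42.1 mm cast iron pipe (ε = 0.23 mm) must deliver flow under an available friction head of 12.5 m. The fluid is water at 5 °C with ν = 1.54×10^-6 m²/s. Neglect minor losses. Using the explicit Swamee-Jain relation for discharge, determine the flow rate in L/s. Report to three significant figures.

Q ≈ 4.17 L/s

Swamee-Jain (Type II): Q = -0.965·√(gD⁵h_f/L)·ln[ε/(3.7D) + √(3.17ν²L/(gD³h_f))]
√(gD⁵h_f/L) = √(9.81·0.0421⁵·12.5/35.7) = 6.740×10^-4
ε/(3.7D) = 0.00148; √(3.17ν²L/(gD³h_f)) = 1.71×10^-4
Q = -0.965·6.740×10^-4·ln(0.001648) = 0.004168 m³/s
Check: V = 2.99 m/s, Re = 8.19×10^4, f = 0.03256, h_f = 12.6 m ≈ 12.5 m ✓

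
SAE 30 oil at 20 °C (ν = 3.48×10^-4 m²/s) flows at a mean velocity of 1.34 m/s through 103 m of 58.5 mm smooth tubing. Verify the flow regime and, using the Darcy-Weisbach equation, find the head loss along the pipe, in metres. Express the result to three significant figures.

Re = VD/ν = 1.34·0.05850/3.48×10^-4 = 225 → laminar (Re < 2300)
f = 64/Re = 0.2841
h_f = f(L/D)V²/(2g) = 0.2841·(103/0.05850)·1.34²/(2·9.81) = 45.78 m

h_f ≈ 45.8 m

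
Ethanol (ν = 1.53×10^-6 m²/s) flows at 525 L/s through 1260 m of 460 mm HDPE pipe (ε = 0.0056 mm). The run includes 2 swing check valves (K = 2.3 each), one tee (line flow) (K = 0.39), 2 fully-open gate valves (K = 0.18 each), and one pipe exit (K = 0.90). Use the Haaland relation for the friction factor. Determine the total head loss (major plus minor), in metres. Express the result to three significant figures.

H_L ≈ 19.8 m

V = 4Q/(πD²) = 3.159 m/s; V²/2g = 0.5086 m
Re = 9.50×10^5, ε/D = 1.22×10^-5 → f = 0.01190 (Haaland)
Major: h_f = f(L/D)·V²/2g = 0.01190·2739·0.5086 = 16.58 m
Minor: ΣK = 6.25; h_m = ΣK·V²/2g = 3.179 m
Total H_L = 16.58 + 3.179 = 19.76 m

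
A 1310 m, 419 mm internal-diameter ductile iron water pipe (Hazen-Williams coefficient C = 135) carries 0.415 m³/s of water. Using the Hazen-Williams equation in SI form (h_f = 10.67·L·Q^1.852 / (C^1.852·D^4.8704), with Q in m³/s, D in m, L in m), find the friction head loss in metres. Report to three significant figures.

h_f = 10.67·1310·0.415^1.852 / (135^1.852·0.419^4.8704) = 21.51 m

h_f ≈ 21.5 m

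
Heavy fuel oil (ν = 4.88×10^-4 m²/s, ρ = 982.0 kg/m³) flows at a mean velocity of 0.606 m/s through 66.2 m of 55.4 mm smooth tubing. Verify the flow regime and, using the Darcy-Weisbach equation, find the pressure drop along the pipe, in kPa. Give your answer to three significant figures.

Δp ≈ 200 kPa

Re = VD/ν = 0.606·0.05540/4.88×10^-4 = 68.8 → laminar (Re < 2300)
f = 64/Re = 0.9303
h_f = f(L/D)V²/(2g) = 0.9303·(66.2/0.05540)·0.606²/(2·9.81) = 20.81 m
Δp = ρg·h_f = 982.0·9.81·20.81 = 200.4 kPa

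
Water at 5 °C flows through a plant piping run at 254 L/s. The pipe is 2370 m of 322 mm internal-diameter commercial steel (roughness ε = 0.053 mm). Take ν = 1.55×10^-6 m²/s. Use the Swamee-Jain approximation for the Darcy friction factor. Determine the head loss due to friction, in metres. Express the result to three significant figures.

h_f ≈ 54.1 m

V = 4Q/(πD²) = 4·0.254/(π·0.322²) = 3.119 m/s
Re = VD/ν = 3.119·0.322/1.55×10^-6 = 6.48×10^5 → turbulent
ε/D = 0.053/322 = 1.65×10^-4
Swamee-Jain: f = 0.01483
h_f = f(L/D)V²/(2g) = 0.01483·(2370/0.322)·3.119²/(2·9.81) = 54.11 m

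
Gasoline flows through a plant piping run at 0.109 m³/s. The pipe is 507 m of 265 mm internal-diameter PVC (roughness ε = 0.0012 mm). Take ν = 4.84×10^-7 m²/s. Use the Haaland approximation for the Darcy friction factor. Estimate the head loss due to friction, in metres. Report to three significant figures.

h_f ≈ 4.39 m

V = 4Q/(πD²) = 4·0.109/(π·0.265²) = 1.976 m/s
Re = VD/ν = 1.976·0.265/4.84×10^-7 = 1.08×10^6 → turbulent
ε/D = 0.0012/265 = 4.53×10^-6
Haaland: f = 0.01152
h_f = f(L/D)V²/(2g) = 0.01152·(507/0.265)·1.976²/(2·9.81) = 4.386 m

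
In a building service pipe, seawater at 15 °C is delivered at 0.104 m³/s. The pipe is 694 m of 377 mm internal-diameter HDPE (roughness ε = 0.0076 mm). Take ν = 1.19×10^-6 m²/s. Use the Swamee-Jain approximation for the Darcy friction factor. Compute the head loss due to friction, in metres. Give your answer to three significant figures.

h_f ≈ 1.19 m

V = 4Q/(πD²) = 4·0.104/(π·0.377²) = 0.9317 m/s
Re = VD/ν = 0.9317·0.377/1.19×10^-6 = 2.95×10^5 → turbulent
ε/D = 0.0076/377 = 2.02×10^-5
Swamee-Jain: f = 0.01465
h_f = f(L/D)V²/(2g) = 0.01465·(694/0.377)·0.9317²/(2·9.81) = 1.193 m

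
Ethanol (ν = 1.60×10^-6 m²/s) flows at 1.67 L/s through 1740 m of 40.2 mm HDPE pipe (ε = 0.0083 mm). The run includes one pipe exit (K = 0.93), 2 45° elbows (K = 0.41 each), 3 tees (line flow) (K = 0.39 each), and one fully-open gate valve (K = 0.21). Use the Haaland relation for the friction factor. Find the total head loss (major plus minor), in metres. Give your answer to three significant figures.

H_L ≈ 89.1 m

V = 4Q/(πD²) = 1.316 m/s; V²/2g = 0.08824 m
Re = 3.31×10^4, ε/D = 2.06×10^-4 → f = 0.02326 (Haaland)
Major: h_f = f(L/D)·V²/2g = 0.02326·43284·0.08824 = 88.84 m
Minor: ΣK = 3.13; h_m = ΣK·V²/2g = 0.2762 m
Total H_L = 88.84 + 0.2762 = 89.12 m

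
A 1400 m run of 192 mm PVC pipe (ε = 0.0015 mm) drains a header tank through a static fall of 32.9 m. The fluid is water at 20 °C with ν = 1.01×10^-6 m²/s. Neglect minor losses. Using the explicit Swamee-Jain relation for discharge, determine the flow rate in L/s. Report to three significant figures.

Swamee-Jain (Type II): Q = -0.965·√(gD⁵h_f/L)·ln[ε/(3.7D) + √(3.17ν²L/(gD³h_f))]
√(gD⁵h_f/L) = √(9.81·0.192⁵·32.9/1400) = 0.007756
ε/(3.7D) = 2.11×10^-6; √(3.17ν²L/(gD³h_f)) = 4.45×10^-5
Q = -0.965·0.007756·ln(4.663×10^-5) = 0.07464 m³/s
Check: V = 2.58 m/s, Re = 4.90×10^5, f = 0.01326, h_f = 32.8 m ≈ 32.9 m ✓

Q ≈ 74.6 L/s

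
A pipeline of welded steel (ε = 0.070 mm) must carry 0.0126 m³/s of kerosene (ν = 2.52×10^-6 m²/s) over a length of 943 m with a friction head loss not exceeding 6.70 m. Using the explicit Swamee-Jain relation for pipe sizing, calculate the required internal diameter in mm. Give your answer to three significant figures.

D ≈ 135 mm

Swamee-Jain (Type III): D = 0.66·[ε^1.25·(LQ²/(gh_f))^4.75 + ν·Q^9.4·(L/(gh_f))^5.2]^0.04
LQ²/(gh_f) = 0.002278; L/(gh_f) = 14.35
Term 1 = ε^1.25·(…)^4.75 = 1.80×10^-18; Term 2 = ν·Q^9.4·(…)^5.2 = 3.63×10^-18
D = 0.66·(1.80×10^-18 + 3.63×10^-18)^0.04 = 0.1346 m = 135 mm
Check: V = 0.886 m/s, Re = 4.73×10^4, f = 0.02290, h_f = 6.42 m ≈ 6.70 m ✓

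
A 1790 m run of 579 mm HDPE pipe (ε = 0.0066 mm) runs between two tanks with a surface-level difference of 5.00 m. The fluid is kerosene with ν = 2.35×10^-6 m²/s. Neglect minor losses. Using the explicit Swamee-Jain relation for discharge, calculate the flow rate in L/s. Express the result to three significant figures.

Swamee-Jain (Type II): Q = -0.965·√(gD⁵h_f/L)·ln[ε/(3.7D) + √(3.17ν²L/(gD³h_f))]
√(gD⁵h_f/L) = √(9.81·0.579⁵·5.00/1790) = 0.04223
ε/(3.7D) = 3.08×10^-6; √(3.17ν²L/(gD³h_f)) = 5.74×10^-5
Q = -0.965·0.04223·ln(6.045×10^-5) = 0.3958 m³/s
Check: V = 1.50 m/s, Re = 3.70×10^5, f = 0.01397, h_f = 4.98 m ≈ 5.00 m ✓

Q ≈ 396 L/s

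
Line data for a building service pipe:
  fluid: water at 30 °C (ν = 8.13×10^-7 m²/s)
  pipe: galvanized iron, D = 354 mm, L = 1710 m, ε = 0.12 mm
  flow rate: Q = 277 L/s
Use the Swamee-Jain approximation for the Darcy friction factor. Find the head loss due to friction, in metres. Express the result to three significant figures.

h_f ≈ 31.2 m

V = 4Q/(πD²) = 4·0.277/(π·0.354²) = 2.814 m/s
Re = VD/ν = 2.814·0.354/8.13×10^-7 = 1.23×10^6 → turbulent
ε/D = 0.12/354 = 3.39×10^-4
Swamee-Jain: f = 0.01597
h_f = f(L/D)V²/(2g) = 0.01597·(1710/0.354)·2.814²/(2·9.81) = 31.15 m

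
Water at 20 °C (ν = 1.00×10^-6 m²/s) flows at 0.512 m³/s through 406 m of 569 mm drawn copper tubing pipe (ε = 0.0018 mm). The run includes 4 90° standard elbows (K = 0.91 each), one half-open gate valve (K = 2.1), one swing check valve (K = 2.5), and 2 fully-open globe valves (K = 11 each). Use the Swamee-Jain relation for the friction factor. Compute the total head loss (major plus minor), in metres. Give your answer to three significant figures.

V = 4Q/(πD²) = 2.014 m/s; V²/2g = 0.2066 m
Re = 1.15×10^6, ε/D = 3.16×10^-6 → f = 0.01143 (Swamee-Jain)
Major: h_f = f(L/D)·V²/2g = 0.01143·713.5·0.2066 = 1.686 m
Minor: ΣK = 30.2; h_m = ΣK·V²/2g = 6.249 m
Total H_L = 1.686 + 6.249 = 7.934 m

H_L ≈ 7.93 m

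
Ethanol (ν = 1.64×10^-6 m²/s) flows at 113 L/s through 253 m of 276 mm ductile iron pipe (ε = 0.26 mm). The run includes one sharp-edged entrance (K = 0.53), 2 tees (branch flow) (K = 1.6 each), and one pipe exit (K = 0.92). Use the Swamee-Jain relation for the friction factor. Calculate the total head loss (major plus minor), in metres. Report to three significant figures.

H_L ≈ 4.25 m

V = 4Q/(πD²) = 1.889 m/s; V²/2g = 0.1818 m
Re = 3.18×10^5, ε/D = 9.42×10^-4 → f = 0.02045 (Swamee-Jain)
Major: h_f = f(L/D)·V²/2g = 0.02045·916.7·0.1818 = 3.408 m
Minor: ΣK = 4.65; h_m = ΣK·V²/2g = 0.8455 m
Total H_L = 3.408 + 0.8455 = 4.253 m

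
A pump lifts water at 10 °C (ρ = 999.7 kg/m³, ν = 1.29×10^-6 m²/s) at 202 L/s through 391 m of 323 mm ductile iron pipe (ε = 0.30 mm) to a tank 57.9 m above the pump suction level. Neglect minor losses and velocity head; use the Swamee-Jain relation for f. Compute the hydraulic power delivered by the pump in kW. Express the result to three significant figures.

V = 4Q/(πD²) = 2.465 m/s; Re = 6.17×10^5; ε/D = 9.29×10^-4; f = 0.01991
h_f = f(L/D)V²/2g = 7.467 m
Total head H = z + h_f = 57.9 + 7.467 = 65.37 m
P_hyd = ρgQH = 999.7·9.81·0.202·65.37 = 129.5 kW

P_hyd ≈ 129 kW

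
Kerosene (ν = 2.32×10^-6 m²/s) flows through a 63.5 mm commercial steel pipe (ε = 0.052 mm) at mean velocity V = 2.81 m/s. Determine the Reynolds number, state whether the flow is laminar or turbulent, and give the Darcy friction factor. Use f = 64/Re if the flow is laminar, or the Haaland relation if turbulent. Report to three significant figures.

Re ≈ 7.69×10^4; turbulent; f ≈ 0.0219

Re = VD/ν = 2.810·0.0635/2.32×10^-6 = 7.69×10^4
Re > 4000 → turbulent; ε/D = 8.19×10^-4
Haaland: f = 0.02194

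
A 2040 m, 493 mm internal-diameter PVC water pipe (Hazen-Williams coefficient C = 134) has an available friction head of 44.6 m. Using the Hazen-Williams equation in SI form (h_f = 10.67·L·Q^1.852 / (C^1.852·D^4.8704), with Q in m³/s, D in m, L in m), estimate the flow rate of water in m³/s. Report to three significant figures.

Rearranging: Q = [h_f·C^1.852·D^4.8704 / (10.67·L)]^(1/1.852)
Q = [44.6·134^1.852·0.493^4.8704 / (10.67·2040)]^0.540 = 0.7374 m³/s

Q ≈ 0.737 m³/s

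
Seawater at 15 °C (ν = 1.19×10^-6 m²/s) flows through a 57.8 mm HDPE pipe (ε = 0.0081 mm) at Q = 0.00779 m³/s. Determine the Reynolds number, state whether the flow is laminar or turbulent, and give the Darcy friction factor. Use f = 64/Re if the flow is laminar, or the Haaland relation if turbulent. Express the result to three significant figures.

V = 4Q/(πD²) = 2.969 m/s
Re = VD/ν = 2.969·0.0578/1.19×10^-6 = 1.44×10^5
Re > 4000 → turbulent; ε/D = 1.40×10^-4
Haaland: f = 0.01733

Re ≈ 1.44×10^5; turbulent; f ≈ 0.0173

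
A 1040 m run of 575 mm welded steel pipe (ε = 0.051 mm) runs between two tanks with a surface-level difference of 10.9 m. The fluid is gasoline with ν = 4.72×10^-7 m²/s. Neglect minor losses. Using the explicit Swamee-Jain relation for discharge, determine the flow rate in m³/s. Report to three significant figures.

Swamee-Jain (Type II): Q = -0.965·√(gD⁵h_f/L)·ln[ε/(3.7D) + √(3.17ν²L/(gD³h_f))]
√(gD⁵h_f/L) = √(9.81·0.575⁵·10.9/1040) = 0.08039
ε/(3.7D) = 2.40×10^-5; √(3.17ν²L/(gD³h_f)) = 6.01×10^-6
Q = -0.965·0.08039·ln(2.998×10^-5) = 0.8079 m³/s
Check: V = 3.11 m/s, Re = 3.79×10^6, f = 0.01229, h_f = 11.0 m ≈ 10.9 m ✓

Q ≈ 0.808 m³/s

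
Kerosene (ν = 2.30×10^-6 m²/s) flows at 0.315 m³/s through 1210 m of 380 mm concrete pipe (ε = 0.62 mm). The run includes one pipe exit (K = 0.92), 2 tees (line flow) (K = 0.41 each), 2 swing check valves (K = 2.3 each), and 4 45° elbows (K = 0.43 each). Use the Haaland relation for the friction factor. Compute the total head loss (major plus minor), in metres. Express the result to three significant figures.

H_L ≈ 31.5 m

V = 4Q/(πD²) = 2.777 m/s; V²/2g = 0.3932 m
Re = 4.59×10^5, ε/D = 0.00163 → f = 0.02265 (Haaland)
Major: h_f = f(L/D)·V²/2g = 0.02265·3184·0.3932 = 28.36 m
Minor: ΣK = 8.06; h_m = ΣK·V²/2g = 3.169 m
Total H_L = 28.36 + 3.169 = 31.53 m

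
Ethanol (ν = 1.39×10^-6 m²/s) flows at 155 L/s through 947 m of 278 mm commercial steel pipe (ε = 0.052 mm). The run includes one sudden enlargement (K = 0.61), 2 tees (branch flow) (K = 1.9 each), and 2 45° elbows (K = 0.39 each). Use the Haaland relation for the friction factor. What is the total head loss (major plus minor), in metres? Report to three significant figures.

H_L ≈ 18.9 m

V = 4Q/(πD²) = 2.554 m/s; V²/2g = 0.3324 m
Re = 5.11×10^5, ε/D = 1.87×10^-4 → f = 0.01514 (Haaland)
Major: h_f = f(L/D)·V²/2g = 0.01514·3406·0.3324 = 17.14 m
Minor: ΣK = 5.19; h_m = ΣK·V²/2g = 1.725 m
Total H_L = 17.14 + 1.725 = 18.87 m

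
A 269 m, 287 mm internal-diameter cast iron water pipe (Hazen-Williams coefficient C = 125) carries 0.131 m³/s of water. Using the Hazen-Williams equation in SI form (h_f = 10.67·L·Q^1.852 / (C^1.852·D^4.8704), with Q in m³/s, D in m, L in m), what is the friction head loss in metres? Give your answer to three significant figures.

h_f = 10.67·269·0.131^1.852 / (125^1.852·0.287^4.8704) = 3.802 m

h_f ≈ 3.80 m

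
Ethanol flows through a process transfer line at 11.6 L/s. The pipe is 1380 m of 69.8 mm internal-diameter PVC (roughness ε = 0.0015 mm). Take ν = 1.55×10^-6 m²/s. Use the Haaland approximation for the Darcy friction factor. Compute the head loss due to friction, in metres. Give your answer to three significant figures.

h_f ≈ 156 m

V = 4Q/(πD²) = 4·0.0116/(π·0.0698²) = 3.031 m/s
Re = VD/ν = 3.031·0.0698/1.55×10^-6 = 1.37×10^5 → turbulent
ε/D = 0.0015/69.8 = 2.15×10^-5
Haaland: f = 0.01682
h_f = f(L/D)V²/(2g) = 0.01682·(1380/0.0698)·3.031²/(2·9.81) = 155.8 m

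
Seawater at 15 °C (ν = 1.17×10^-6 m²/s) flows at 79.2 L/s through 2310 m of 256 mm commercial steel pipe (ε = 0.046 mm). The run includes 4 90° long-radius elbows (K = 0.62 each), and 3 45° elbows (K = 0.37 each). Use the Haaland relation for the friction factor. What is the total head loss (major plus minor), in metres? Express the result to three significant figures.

V = 4Q/(πD²) = 1.539 m/s; V²/2g = 0.1207 m
Re = 3.37×10^5, ε/D = 1.80×10^-4 → f = 0.01570 (Haaland)
Major: h_f = f(L/D)·V²/2g = 0.01570·9023·0.1207 = 17.09 m
Minor: ΣK = 3.59; h_m = ΣK·V²/2g = 0.4332 m
Total H_L = 17.09 + 0.4332 = 17.52 m

H_L ≈ 17.5 m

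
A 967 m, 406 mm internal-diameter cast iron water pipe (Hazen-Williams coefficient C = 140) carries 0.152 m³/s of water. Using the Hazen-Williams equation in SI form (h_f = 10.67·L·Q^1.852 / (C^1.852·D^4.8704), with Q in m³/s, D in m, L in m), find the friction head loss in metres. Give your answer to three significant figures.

h_f ≈ 2.69 m

h_f = 10.67·967·0.152^1.852 / (140^1.852·0.406^4.8704) = 2.694 m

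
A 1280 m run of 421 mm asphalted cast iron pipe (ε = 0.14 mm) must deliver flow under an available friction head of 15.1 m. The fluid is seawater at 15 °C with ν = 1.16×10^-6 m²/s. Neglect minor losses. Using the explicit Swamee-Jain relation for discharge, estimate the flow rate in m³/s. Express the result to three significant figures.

Q ≈ 0.343 m³/s

Swamee-Jain (Type II): Q = -0.965·√(gD⁵h_f/L)·ln[ε/(3.7D) + √(3.17ν²L/(gD³h_f))]
√(gD⁵h_f/L) = √(9.81·0.421⁵·15.1/1280) = 0.03912
ε/(3.7D) = 8.99×10^-5; √(3.17ν²L/(gD³h_f)) = 2.22×10^-5
Q = -0.965·0.03912·ln(1.121×10^-4) = 0.3434 m³/s
Check: V = 2.47 m/s, Re = 8.95×10^5, f = 0.01611, h_f = 15.2 m ≈ 15.1 m ✓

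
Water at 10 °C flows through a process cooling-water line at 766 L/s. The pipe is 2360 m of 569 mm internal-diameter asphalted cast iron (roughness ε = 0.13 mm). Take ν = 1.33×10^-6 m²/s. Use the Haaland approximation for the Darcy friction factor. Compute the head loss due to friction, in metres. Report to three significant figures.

V = 4Q/(πD²) = 4·0.766/(π·0.569²) = 3.012 m/s
Re = VD/ν = 3.012·0.569/1.33×10^-6 = 1.29×10^6 → turbulent
ε/D = 0.13/569 = 2.28×10^-4
Haaland: f = 0.01475
h_f = f(L/D)V²/(2g) = 0.01475·(2360/0.569)·3.012²/(2·9.81) = 28.29 m

h_f ≈ 28.3 m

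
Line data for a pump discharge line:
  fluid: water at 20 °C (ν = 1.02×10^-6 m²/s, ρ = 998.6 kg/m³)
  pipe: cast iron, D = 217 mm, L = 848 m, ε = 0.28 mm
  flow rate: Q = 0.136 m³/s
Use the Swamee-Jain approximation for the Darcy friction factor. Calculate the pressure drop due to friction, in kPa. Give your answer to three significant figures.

V = 4Q/(πD²) = 4·0.136/(π·0.217²) = 3.677 m/s
Re = VD/ν = 3.677·0.217/1.02×10^-6 = 7.82×10^5 → turbulent
ε/D = 0.28/217 = 0.00129
Swamee-Jain: f = 0.02133
h_f = f(L/D)V²/(2g) = 0.02133·(848/0.217)·3.677²/(2·9.81) = 57.45 m
Δp = ρg·h_f = 998.6·9.81·57.45 = 562.8 kPa

Δp ≈ 563 kPa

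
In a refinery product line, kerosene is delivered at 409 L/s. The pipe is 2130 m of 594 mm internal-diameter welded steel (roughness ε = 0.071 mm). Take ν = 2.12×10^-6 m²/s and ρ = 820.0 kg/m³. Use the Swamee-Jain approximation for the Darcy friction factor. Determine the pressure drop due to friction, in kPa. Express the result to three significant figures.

V = 4Q/(πD²) = 4·0.409/(π·0.594²) = 1.476 m/s
Re = VD/ν = 1.476·0.594/2.12×10^-6 = 4.14×10^5 → turbulent
ε/D = 0.071/594 = 1.20×10^-4
Swamee-Jain: f = 0.01501
h_f = f(L/D)V²/(2g) = 0.01501·(2130/0.594)·1.476²/(2·9.81) = 5.975 m
Δp = ρg·h_f = 820.0·9.81·5.975 = 48.06 kPa

Δp ≈ 48.1 kPa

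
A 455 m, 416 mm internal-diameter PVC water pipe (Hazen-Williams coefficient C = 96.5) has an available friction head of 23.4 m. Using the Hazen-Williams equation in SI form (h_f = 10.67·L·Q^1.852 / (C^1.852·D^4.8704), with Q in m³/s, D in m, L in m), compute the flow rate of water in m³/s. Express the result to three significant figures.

Rearranging: Q = [h_f·C^1.852·D^4.8704 / (10.67·L)]^(1/1.852)
Q = [23.4·96.5^1.852·0.416^4.8704 / (10.67·455)]^0.540 = 0.5392 m³/s

Q ≈ 0.539 m³/s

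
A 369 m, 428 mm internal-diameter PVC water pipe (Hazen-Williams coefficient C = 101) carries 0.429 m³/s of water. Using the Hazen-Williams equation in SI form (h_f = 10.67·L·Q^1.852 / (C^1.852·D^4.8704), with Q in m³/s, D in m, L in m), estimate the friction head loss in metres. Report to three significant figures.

h_f = 10.67·369·0.429^1.852 / (101^1.852·0.428^4.8704) = 9.943 m

h_f ≈ 9.94 m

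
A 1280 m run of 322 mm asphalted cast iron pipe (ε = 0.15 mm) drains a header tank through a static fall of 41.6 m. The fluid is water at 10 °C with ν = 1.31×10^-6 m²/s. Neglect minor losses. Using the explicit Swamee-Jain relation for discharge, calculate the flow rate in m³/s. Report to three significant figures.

Q ≈ 0.283 m³/s

Swamee-Jain (Type II): Q = -0.965·√(gD⁵h_f/L)·ln[ε/(3.7D) + √(3.17ν²L/(gD³h_f))]
√(gD⁵h_f/L) = √(9.81·0.322⁵·41.6/1280) = 0.03322
ε/(3.7D) = 1.26×10^-4; √(3.17ν²L/(gD³h_f)) = 2.26×10^-5
Q = -0.965·0.03322·ln(1.485×10^-4) = 0.2826 m³/s
Check: V = 3.47 m/s, Re = 8.53×10^5, f = 0.01716, h_f = 41.9 m ≈ 41.6 m ✓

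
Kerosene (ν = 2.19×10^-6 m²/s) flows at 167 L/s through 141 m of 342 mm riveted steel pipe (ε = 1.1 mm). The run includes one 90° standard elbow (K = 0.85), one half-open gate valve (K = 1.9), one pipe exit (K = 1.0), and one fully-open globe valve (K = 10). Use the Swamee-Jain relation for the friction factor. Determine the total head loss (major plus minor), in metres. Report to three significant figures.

H_L ≈ 4.21 m

V = 4Q/(πD²) = 1.818 m/s; V²/2g = 0.1684 m
Re = 2.84×10^5, ε/D = 0.00322 → f = 0.02729 (Swamee-Jain)
Major: h_f = f(L/D)·V²/2g = 0.02729·412.3·0.1684 = 1.895 m
Minor: ΣK = 13.8; h_m = ΣK·V²/2g = 2.316 m
Total H_L = 1.895 + 2.316 = 4.211 m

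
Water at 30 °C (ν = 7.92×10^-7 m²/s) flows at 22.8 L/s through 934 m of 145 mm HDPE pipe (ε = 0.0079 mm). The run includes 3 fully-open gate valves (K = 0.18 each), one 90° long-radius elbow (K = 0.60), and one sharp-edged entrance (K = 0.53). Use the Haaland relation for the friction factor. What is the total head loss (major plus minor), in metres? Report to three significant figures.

H_L ≈ 9.70 m

V = 4Q/(πD²) = 1.381 m/s; V²/2g = 0.09717 m
Re = 2.53×10^5, ε/D = 5.45×10^-5 → f = 0.01524 (Haaland)
Major: h_f = f(L/D)·V²/2g = 0.01524·6441·0.09717 = 9.540 m
Minor: ΣK = 1.67; h_m = ΣK·V²/2g = 0.1623 m
Total H_L = 9.540 + 0.1623 = 9.702 m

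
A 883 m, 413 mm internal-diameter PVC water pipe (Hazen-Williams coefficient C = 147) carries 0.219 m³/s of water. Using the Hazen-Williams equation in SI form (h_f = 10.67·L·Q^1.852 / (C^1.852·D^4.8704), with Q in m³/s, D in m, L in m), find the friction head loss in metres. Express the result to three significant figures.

h_f ≈ 4.07 m

h_f = 10.67·883·0.219^1.852 / (147^1.852·0.413^4.8704) = 4.067 m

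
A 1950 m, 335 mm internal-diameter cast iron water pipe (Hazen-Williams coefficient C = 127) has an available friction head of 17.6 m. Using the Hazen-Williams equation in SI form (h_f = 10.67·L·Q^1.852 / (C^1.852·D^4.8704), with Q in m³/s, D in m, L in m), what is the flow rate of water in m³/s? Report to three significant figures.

Q ≈ 0.157 m³/s

Rearranging: Q = [h_f·C^1.852·D^4.8704 / (10.67·L)]^(1/1.852)
Q = [17.6·127^1.852·0.335^4.8704 / (10.67·1950)]^0.540 = 0.1569 m³/s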